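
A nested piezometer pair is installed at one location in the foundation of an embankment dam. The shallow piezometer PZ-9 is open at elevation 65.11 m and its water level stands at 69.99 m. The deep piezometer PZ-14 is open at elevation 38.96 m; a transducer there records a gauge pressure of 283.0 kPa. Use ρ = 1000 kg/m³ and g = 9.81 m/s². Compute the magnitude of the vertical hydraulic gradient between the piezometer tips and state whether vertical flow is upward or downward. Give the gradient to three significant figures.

Total head at PZ-9: h = 69.99 m (water level in the standpipe).
Pressure head at PZ-14: ψ = P/(ρg) = 283.0×1000 / (1000 × 9.81) = 28.85 m.
Total head at PZ-14: h = z + ψ = 38.96 + 28.85 = 67.81 m.
Δh = h(PZ-9) − h(PZ-14) = 69.99 − 67.81 = 2.18 m.
Vertical separation Δz = 65.11 − 38.96 = 26.15 m.
|i_v| = |Δh| / Δz = 2.18 / 26.15 = 0.0834.
Head is higher in the shallow piezometer, so vertical flow is downward (recharge condition).

|i_v| ≈ 0.0834; vertical flow is downward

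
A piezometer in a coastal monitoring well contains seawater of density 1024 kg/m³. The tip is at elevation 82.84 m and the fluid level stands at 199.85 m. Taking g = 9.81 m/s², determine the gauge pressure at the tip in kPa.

P ≈ 1180 kPa

Pressure head ψ = h − z = 199.85 − 82.84 = 117.01 m.
P = ρgψ = 1024 × 9.81 × 117.01 = 1175417 Pa ≈ 1180 kPa.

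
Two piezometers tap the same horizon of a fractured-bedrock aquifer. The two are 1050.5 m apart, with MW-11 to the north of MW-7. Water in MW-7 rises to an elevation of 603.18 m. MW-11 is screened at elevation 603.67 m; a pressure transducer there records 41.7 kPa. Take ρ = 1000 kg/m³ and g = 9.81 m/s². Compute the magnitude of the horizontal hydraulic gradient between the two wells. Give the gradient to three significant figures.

Total head at MW-7: h = 603.18 m (water level in the piezometer is the total head).
Pressure head at MW-11: ψ = P/(ρg) = 41.7×1000 / (1000 × 9.81) = 4.25 m.
Total head at MW-11: h = z + ψ = 603.67 + 4.25 = 607.92 m.
Head difference: h(MW-7) − h(MW-11) = 603.18 − 607.92 = -4.74 m.
Hydraulic gradient: i = |Δh| / L = 4.74 / 1050.5 = 0.00451.

i ≈ 0.00451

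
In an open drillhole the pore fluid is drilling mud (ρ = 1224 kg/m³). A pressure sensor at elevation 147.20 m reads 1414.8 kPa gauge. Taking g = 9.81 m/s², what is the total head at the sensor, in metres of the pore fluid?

ψ = P/(ρg) = 1414.8×1000 / (1224 × 9.81) = 117.83 m.
h = z + ψ = 147.20 + 117.83 = 265.03 m.

h ≈ 265.03 m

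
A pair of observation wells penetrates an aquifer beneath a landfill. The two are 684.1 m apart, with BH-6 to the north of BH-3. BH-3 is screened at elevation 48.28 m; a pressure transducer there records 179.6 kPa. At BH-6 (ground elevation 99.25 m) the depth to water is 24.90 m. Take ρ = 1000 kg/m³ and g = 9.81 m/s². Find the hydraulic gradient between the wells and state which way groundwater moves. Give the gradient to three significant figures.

Pressure head at BH-3: ψ = P/(ρg) = 179.6×1000 / (1000 × 9.81) = 18.31 m.
Total head at BH-3: h = z + ψ = 48.28 + 18.31 = 66.59 m.
Total head at BH-6: h = 99.25 − 24.90 = 74.35 m.
Head difference: h(BH-3) − h(BH-6) = 66.59 − 74.35 = -7.76 m.
Hydraulic gradient: i = |Δh| / L = 7.76 / 684.1 = 0.0113.
Flow is from higher to lower head: from BH-6 toward BH-3, i.e. toward the south.

i ≈ 0.0113; groundwater flows toward the south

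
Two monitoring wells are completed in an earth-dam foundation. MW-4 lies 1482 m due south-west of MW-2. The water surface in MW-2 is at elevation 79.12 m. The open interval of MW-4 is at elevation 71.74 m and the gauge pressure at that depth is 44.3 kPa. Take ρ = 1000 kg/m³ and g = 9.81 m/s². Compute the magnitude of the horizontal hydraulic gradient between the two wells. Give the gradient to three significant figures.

Total head at MW-2: h = 79.12 m (water level in the piezometer is the total head).
Pressure head at MW-4: ψ = P/(ρg) = 44.3×1000 / (1000 × 9.81) = 4.52 m.
Total head at MW-4: h = z + ψ = 71.74 + 4.52 = 76.26 m.
Head difference: h(MW-2) − h(MW-4) = 79.12 − 76.26 = 2.86 m.
Hydraulic gradient: i = |Δh| / L = 2.86 / 1482 = 0.00193.

i ≈ 0.00193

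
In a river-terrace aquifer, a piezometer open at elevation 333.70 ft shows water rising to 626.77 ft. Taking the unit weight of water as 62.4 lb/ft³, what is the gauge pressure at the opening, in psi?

Pressure head ψ = h − z = 626.77 − 333.70 = 293.07 ft.
P = γ·ψ / 144 = 62.4 × 293.07 / 144 = 127 psi.

P ≈ 127 psi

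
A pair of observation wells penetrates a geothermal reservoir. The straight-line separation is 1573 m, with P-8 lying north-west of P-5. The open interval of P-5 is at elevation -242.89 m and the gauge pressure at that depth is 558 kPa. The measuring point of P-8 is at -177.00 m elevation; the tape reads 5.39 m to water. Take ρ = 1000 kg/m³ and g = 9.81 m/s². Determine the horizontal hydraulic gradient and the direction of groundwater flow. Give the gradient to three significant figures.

Pressure head at P-5: ψ = P/(ρg) = 558×1000 / (1000 × 9.81) = 56.88 m.
Total head at P-5: h = z + ψ = -242.89 + 56.88 = -186.01 m.
Total head at P-8: h = -177.00 − 5.39 = -182.39 m.
Head difference: h(P-5) − h(P-8) = -186.01 − (-182.39) = -3.62 m.
Hydraulic gradient: i = |Δh| / L = 3.62 / 1573 = 0.00230.
Flow is from higher to lower head: from P-8 toward P-5, i.e. toward the south-east.

i ≈ 0.00230; groundwater flows toward the south-east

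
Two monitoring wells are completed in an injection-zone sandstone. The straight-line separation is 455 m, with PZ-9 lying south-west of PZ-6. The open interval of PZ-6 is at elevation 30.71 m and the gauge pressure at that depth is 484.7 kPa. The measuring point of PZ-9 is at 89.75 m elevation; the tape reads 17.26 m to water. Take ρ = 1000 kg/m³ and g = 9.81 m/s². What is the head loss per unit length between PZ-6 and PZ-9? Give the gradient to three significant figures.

i ≈ 0.0168 m/m

Pressure head at PZ-6: ψ = P/(ρg) = 484.7×1000 / (1000 × 9.81) = 49.41 m.
Total head at PZ-6: h = z + ψ = 30.71 + 49.41 = 80.12 m.
Total head at PZ-9: h = 89.75 − 17.26 = 72.49 m.
Head difference: h(PZ-6) − h(PZ-9) = 80.12 − 72.49 = 7.63 m.
Hydraulic gradient: i = |Δh| / L = 7.63 / 455 = 0.0168.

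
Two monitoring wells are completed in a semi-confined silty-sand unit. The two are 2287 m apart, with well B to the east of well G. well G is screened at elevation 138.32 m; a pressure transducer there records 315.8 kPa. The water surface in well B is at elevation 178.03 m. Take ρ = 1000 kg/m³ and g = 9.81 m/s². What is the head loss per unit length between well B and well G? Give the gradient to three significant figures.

i ≈ 0.00329 m/m

Pressure head at well G: ψ = P/(ρg) = 315.8×1000 / (1000 × 9.81) = 32.19 m.
Total head at well G: h = z + ψ = 138.32 + 32.19 = 170.51 m.
Total head at well B: h = 178.03 m (water level in the piezometer is the total head).
Head difference: h(well G) − h(well B) = 170.51 − 178.03 = -7.52 m.
Hydraulic gradient: i = |Δh| / L = 7.52 / 2287 = 0.00329.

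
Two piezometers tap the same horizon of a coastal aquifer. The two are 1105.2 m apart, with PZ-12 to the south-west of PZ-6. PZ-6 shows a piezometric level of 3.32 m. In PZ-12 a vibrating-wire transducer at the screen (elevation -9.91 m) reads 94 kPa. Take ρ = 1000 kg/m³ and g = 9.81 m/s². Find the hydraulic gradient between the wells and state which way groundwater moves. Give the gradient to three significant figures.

i ≈ 0.00330; groundwater flows toward the south-west

Total head at PZ-6: h = 3.32 m (water level in the piezometer is the total head).
Pressure head at PZ-12: ψ = P/(ρg) = 94×1000 / (1000 × 9.81) = 9.58 m.
Total head at PZ-12: h = z + ψ = -9.91 + 9.58 = -0.33 m.
Head difference: h(PZ-6) − h(PZ-12) = 3.32 − (-0.33) = 3.65 m.
Hydraulic gradient: i = |Δh| / L = 3.65 / 1105.2 = 0.00330.
Flow is from higher to lower head: from PZ-6 toward PZ-12, i.e. toward the south-west.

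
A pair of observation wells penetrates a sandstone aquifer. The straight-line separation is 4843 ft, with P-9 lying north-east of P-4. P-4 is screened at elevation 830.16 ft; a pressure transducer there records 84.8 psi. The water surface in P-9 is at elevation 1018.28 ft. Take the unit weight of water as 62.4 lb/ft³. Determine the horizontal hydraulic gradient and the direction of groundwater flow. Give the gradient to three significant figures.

Pressure head at P-4: ψ = 144·P/γ = 144 × 84.8 / 62.4 = 195.69 ft.
Total head at P-4: h = z + ψ = 830.16 + 195.69 = 1025.85 ft.
Total head at P-9: h = 1018.28 ft (water level in the piezometer is the total head).
Head difference: h(P-4) − h(P-9) = 1025.85 − 1018.28 = 7.57 ft.
Hydraulic gradient: i = |Δh| / L = 7.57 / 4843 = 0.00156.
Flow is from higher to lower head: from P-4 toward P-9, i.e. toward the north-east.

i ≈ 0.00156; groundwater flows toward the north-east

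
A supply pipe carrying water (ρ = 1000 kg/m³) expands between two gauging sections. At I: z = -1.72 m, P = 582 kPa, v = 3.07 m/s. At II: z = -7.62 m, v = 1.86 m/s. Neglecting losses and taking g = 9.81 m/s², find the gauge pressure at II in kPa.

P₂ ≈ 643 kPa

Pressure head at I: ψ₁ = P₁/(ρg) = 582×1000 / (1000 × 9.81) = 59.33 m.
Velocity heads: v₁²/2g = 3.07²/19.62 = 0.480 m; v₂²/2g = 1.86²/19.62 = 0.176 m.
Total head H = z₁ + ψ₁ + v₁²/2g = -1.72 + 59.33 + 0.480 = 58.09 m.
ψ₂ = H − z₂ − v₂²/2g = 58.09 − (-7.62) − 0.176 = 65.53 m.
P₂ = ρgψ₂ = 1000 × 9.81 × 65.53 ≈ 643 kPa.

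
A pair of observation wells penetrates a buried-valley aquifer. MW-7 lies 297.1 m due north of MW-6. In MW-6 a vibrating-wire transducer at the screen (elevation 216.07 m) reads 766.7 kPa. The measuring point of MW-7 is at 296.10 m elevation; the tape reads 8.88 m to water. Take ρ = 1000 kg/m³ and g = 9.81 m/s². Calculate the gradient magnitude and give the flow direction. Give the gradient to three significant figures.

i ≈ 0.0236; groundwater flows toward the north

Pressure head at MW-6: ψ = P/(ρg) = 766.7×1000 / (1000 × 9.81) = 78.15 m.
Total head at MW-6: h = z + ψ = 216.07 + 78.15 = 294.22 m.
Total head at MW-7: h = 296.10 − 8.88 = 287.22 m.
Head difference: h(MW-6) − h(MW-7) = 294.22 − 287.22 = 7.00 m.
Hydraulic gradient: i = |Δh| / L = 7.00 / 297.1 = 0.0236.
Flow is from higher to lower head: from MW-6 toward MW-7, i.e. toward the north.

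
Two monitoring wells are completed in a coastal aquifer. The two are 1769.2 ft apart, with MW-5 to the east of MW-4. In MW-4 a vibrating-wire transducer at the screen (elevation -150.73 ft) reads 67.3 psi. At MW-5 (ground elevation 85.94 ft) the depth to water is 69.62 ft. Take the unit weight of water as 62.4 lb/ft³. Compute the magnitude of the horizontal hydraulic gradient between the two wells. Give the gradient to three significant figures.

Pressure head at MW-4: ψ = 144·P/γ = 144 × 67.3 / 62.4 = 155.31 ft.
Total head at MW-4: h = z + ψ = -150.73 + 155.31 = 4.58 ft.
Total head at MW-5: h = 85.94 − 69.62 = 16.32 ft.
Head difference: h(MW-4) − h(MW-5) = 4.58 − 16.32 = -11.74 ft.
Hydraulic gradient: i = |Δh| / L = 11.74 / 1769.2 = 0.00664.

i ≈ 0.00664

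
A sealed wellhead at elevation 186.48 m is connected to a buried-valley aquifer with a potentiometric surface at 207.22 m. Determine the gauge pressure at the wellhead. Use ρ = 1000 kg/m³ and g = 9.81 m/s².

Head above the cap: Δh = 207.22 − 186.48 = 20.74 m.
P = ρgΔh = 1000 × 9.81 × 20.74 = 203459 Pa ≈ 203 kPa.

P ≈ 203 kPa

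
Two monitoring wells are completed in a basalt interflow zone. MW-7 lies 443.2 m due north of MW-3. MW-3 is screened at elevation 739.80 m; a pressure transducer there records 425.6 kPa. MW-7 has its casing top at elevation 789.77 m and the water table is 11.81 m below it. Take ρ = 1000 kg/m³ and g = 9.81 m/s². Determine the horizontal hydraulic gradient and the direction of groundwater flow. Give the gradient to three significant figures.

i ≈ 0.0118; groundwater flows toward the north

Pressure head at MW-3: ψ = P/(ρg) = 425.6×1000 / (1000 × 9.81) = 43.38 m.
Total head at MW-3: h = z + ψ = 739.80 + 43.38 = 783.18 m.
Total head at MW-7: h = 789.77 − 11.81 = 777.96 m.
Head difference: h(MW-3) − h(MW-7) = 783.18 − 777.96 = 5.22 m.
Hydraulic gradient: i = |Δh| / L = 5.22 / 443.2 = 0.0118.
Flow is from higher to lower head: from MW-3 toward MW-7, i.e. toward the north.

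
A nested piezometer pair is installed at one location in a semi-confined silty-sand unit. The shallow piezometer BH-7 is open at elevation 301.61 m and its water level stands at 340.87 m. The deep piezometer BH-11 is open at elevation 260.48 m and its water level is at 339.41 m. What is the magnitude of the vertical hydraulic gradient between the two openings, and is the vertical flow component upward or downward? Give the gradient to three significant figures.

Total head at BH-7: h = 340.87 m (water level in the standpipe).
Total head at BH-11: h = 339.41 m.
Δh = h(BH-7) − h(BH-11) = 340.87 − 339.41 = 1.46 m.
Vertical separation Δz = 301.61 − 260.48 = 41.13 m.
|i_v| = |Δh| / Δz = 1.46 / 41.13 = 0.0355.
Head is higher in the shallow piezometer, so vertical flow is downward (recharge condition).

|i_v| ≈ 0.0355; vertical flow is downward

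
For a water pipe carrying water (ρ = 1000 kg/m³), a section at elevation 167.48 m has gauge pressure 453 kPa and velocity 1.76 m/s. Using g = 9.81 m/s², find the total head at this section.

h ≈ 213.82 m

Pressure head ψ = P/(ρg) = 453×1000 / (1000 × 9.81) = 46.18 m.
Velocity head = v²/(2g) = 1.76² / (2 × 9.81) = 0.158 m.
h = z + ψ + v²/(2g) = 167.48 + 46.18 + 0.158 = 213.82 m.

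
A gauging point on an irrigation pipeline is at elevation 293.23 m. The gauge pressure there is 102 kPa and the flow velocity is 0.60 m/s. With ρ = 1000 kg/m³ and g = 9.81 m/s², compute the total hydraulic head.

h ≈ 303.65 m

Pressure head ψ = P/(ρg) = 102×1000 / (1000 × 9.81) = 10.40 m.
Velocity head = v²/(2g) = 0.60² / (2 × 9.81) = 0.018 m.
h = z + ψ + v²/(2g) = 293.23 + 10.40 + 0.018 = 303.65 m.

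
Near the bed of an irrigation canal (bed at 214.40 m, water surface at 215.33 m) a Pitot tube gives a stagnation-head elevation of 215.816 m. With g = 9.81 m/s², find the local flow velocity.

v ≈ 3.09 m/s

Near the bed, under hydrostatic conditions, the piezometric head (z + ψ) equals the free-surface elevation, 215.33 m.
Velocity head = total − piezometric = 215.816 − 215.33 = 0.486 m.
v = √(2g·h_v) = √(2 × 9.81 × 0.486) = 3.09 m/s.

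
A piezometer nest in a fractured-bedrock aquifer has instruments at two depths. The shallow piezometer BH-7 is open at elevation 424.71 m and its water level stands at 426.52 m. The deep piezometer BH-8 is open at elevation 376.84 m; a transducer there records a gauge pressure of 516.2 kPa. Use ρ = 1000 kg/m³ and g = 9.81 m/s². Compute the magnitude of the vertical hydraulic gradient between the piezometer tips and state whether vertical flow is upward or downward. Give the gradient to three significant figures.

|i_v| ≈ 0.0614; vertical flow is upward

Total head at BH-7: h = 426.52 m (water level in the standpipe).
Pressure head at BH-8: ψ = P/(ρg) = 516.2×1000 / (1000 × 9.81) = 52.62 m.
Total head at BH-8: h = z + ψ = 376.84 + 52.62 = 429.46 m.
Δh = h(BH-7) − h(BH-8) = 426.52 − 429.46 = -2.94 m.
Vertical separation Δz = 424.71 − 376.84 = 47.87 m.
|i_v| = |Δh| / Δz = 2.94 / 47.87 = 0.0614.
Head is higher in the deep piezometer, so vertical flow is upward (discharge condition).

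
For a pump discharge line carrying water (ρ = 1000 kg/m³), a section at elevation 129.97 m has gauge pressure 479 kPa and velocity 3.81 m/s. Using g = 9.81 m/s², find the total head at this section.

Pressure head ψ = P/(ρg) = 479×1000 / (1000 × 9.81) = 48.83 m.
Velocity head = v²/(2g) = 3.81² / (2 × 9.81) = 0.740 m.
h = z + ψ + v²/(2g) = 129.97 + 48.83 + 0.740 = 179.54 m.

h ≈ 179.54 m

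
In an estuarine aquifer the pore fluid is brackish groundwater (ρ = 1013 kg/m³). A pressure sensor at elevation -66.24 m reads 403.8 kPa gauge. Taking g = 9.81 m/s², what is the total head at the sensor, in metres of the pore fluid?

ψ = P/(ρg) = 403.8×1000 / (1013 × 9.81) = 40.63 m.
h = z + ψ = -66.24 + 40.63 = -25.61 m.

h ≈ -25.61 m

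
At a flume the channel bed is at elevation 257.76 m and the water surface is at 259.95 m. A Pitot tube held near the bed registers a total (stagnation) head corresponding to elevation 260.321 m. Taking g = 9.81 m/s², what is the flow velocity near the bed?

Near the bed, under hydrostatic conditions, the piezometric head (z + ψ) equals the free-surface elevation, 259.95 m.
Velocity head = total − piezometric = 260.321 − 259.95 = 0.371 m.
v = √(2g·h_v) = √(2 × 9.81 × 0.371) = 2.70 m/s.

v ≈ 2.70 m/s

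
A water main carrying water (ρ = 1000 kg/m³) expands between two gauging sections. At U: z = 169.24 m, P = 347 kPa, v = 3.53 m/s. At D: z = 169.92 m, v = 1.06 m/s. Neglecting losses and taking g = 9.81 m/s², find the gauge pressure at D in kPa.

P₂ ≈ 346 kPa

Pressure head at U: ψ₁ = P₁/(ρg) = 347×1000 / (1000 × 9.81) = 35.37 m.
Velocity heads: v₁²/2g = 3.53²/19.62 = 0.635 m; v₂²/2g = 1.06²/19.62 = 0.057 m.
Total head H = z₁ + ψ₁ + v₁²/2g = 169.24 + 35.37 + 0.635 = 205.25 m.
ψ₂ = H − z₂ − v₂²/2g = 205.25 − 169.92 − 0.057 = 35.27 m.
P₂ = ρgψ₂ = 1000 × 9.81 × 35.27 ≈ 346 kPa.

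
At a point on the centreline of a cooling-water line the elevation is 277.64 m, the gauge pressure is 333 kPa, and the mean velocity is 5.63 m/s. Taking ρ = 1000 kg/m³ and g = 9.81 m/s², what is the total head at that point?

h ≈ 313.20 m

Pressure head ψ = P/(ρg) = 333×1000 / (1000 × 9.81) = 33.94 m.
Velocity head = v²/(2g) = 5.63² / (2 × 9.81) = 1.616 m.
h = z + ψ + v²/(2g) = 277.64 + 33.94 + 1.616 = 313.20 m.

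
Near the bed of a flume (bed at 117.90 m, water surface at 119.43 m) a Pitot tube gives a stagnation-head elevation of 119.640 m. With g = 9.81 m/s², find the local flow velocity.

Near the bed, under hydrostatic conditions, the piezometric head (z + ψ) equals the free-surface elevation, 119.43 m.
Velocity head = total − piezometric = 119.640 − 119.43 = 0.210 m.
v = √(2g·h_v) = √(2 × 9.81 × 0.210) = 2.03 m/s.

v ≈ 2.03 m/s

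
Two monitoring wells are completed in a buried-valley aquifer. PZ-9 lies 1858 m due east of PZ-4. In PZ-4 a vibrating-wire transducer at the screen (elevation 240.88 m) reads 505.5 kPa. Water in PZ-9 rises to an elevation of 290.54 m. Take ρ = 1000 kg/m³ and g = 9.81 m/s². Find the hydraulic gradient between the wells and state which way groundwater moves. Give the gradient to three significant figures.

i ≈ 0.00101; groundwater flows toward the east

Pressure head at PZ-4: ψ = P/(ρg) = 505.5×1000 / (1000 × 9.81) = 51.53 m.
Total head at PZ-4: h = z + ψ = 240.88 + 51.53 = 292.41 m.
Total head at PZ-9: h = 290.54 m (water level in the piezometer is the total head).
Head difference: h(PZ-4) − h(PZ-9) = 292.41 − 290.54 = 1.87 m.
Hydraulic gradient: i = |Δh| / L = 1.87 / 1858 = 0.00101.
Flow is from higher to lower head: from PZ-4 toward PZ-9, i.e. toward the east.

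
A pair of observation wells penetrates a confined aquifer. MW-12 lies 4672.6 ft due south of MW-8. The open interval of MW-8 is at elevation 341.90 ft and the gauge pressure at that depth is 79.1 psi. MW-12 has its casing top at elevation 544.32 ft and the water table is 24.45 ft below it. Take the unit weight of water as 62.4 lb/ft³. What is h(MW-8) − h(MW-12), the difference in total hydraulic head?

Pressure head at MW-8: ψ = 144·P/γ = 144 × 79.1 / 62.4 = 182.54 ft.
Total head at MW-8: h = z + ψ = 341.90 + 182.54 = 524.44 ft.
Total head at MW-12: h = 544.32 − 24.45 = 519.87 ft.
Head difference: h(MW-8) − h(MW-12) = 524.44 − 519.87 = 4.57 ft.

Δh ≈ 4.57 ft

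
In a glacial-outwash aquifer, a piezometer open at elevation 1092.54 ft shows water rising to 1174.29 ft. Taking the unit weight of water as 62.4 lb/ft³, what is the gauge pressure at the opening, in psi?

Pressure head ψ = h − z = 1174.29 − 1092.54 = 81.75 ft.
P = γ·ψ / 144 = 62.4 × 81.75 / 144 = 35.4 psi.

P ≈ 35.4 psi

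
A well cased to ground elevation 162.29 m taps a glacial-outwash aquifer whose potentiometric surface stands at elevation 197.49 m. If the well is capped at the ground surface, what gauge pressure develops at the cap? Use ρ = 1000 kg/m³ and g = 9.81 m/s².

Head above the cap: Δh = 197.49 − 162.29 = 35.20 m.
P = ρgΔh = 1000 × 9.81 × 35.20 = 345312 Pa ≈ 345 kPa.

P ≈ 345 kPa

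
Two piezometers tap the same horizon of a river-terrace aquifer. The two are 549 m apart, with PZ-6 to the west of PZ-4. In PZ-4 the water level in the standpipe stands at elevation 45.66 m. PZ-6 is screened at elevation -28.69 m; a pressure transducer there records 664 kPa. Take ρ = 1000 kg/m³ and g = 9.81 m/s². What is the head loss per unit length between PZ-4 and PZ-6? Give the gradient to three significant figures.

Total head at PZ-4: h = 45.66 m (water level in the piezometer is the total head).
Pressure head at PZ-6: ψ = P/(ρg) = 664×1000 / (1000 × 9.81) = 67.69 m.
Total head at PZ-6: h = z + ψ = -28.69 + 67.69 = 39.00 m.
Head difference: h(PZ-4) − h(PZ-6) = 45.66 − 39.00 = 6.66 m.
Hydraulic gradient: i = |Δh| / L = 6.66 / 549 = 0.0121.

i ≈ 0.0121 m/m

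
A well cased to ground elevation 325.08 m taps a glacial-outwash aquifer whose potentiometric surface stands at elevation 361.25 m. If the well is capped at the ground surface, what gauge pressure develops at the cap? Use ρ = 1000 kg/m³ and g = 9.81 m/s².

P ≈ 355 kPa

Head above the cap: Δh = 361.25 − 325.08 = 36.17 m.
P = ρgΔh = 1000 × 9.81 × 36.17 = 354828 Pa ≈ 355 kPa.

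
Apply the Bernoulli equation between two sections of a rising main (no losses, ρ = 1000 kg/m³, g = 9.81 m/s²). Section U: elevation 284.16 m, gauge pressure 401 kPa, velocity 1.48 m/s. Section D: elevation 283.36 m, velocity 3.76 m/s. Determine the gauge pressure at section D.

P₂ ≈ 403 kPa

Pressure head at U: ψ₁ = P₁/(ρg) = 401×1000 / (1000 × 9.81) = 40.88 m.
Velocity heads: v₁²/2g = 1.48²/19.62 = 0.112 m; v₂²/2g = 3.76²/19.62 = 0.721 m.
Total head H = z₁ + ψ₁ + v₁²/2g = 284.16 + 40.88 + 0.112 = 325.15 m.
ψ₂ = H − z₂ − v₂²/2g = 325.15 − 283.36 − 0.721 = 41.07 m.
P₂ = ρgψ₂ = 1000 × 9.81 × 41.07 ≈ 403 kPa.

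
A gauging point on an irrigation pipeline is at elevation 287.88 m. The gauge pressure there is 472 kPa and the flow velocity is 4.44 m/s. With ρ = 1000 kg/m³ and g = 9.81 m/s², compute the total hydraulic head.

h ≈ 337.00 m

Pressure head ψ = P/(ρg) = 472×1000 / (1000 × 9.81) = 48.11 m.
Velocity head = v²/(2g) = 4.44² / (2 × 9.81) = 1.005 m.
h = z + ψ + v²/(2g) = 287.88 + 48.11 + 1.005 = 337.00 m.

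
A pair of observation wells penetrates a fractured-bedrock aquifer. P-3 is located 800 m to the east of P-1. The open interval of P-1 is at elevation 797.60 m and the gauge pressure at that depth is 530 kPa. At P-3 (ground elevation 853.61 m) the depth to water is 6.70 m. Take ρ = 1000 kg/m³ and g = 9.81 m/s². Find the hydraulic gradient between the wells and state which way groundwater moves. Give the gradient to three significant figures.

Pressure head at P-1: ψ = P/(ρg) = 530×1000 / (1000 × 9.81) = 54.03 m.
Total head at P-1: h = z + ψ = 797.60 + 54.03 = 851.63 m.
Total head at P-3: h = 853.61 − 6.70 = 846.91 m.
Head difference: h(P-1) − h(P-3) = 851.63 − 846.91 = 4.72 m.
Hydraulic gradient: i = |Δh| / L = 4.72 / 800 = 0.00590.
Flow is from higher to lower head: from P-1 toward P-3, i.e. toward the east.

i ≈ 0.00590; groundwater flows toward the east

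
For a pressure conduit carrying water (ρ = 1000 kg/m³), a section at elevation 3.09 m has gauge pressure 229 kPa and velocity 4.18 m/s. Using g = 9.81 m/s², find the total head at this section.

Pressure head ψ = P/(ρg) = 229×1000 / (1000 × 9.81) = 23.34 m.
Velocity head = v²/(2g) = 4.18² / (2 × 9.81) = 0.891 m.
h = z + ψ + v²/(2g) = 3.09 + 23.34 + 0.891 = 27.32 m.

h ≈ 27.32 m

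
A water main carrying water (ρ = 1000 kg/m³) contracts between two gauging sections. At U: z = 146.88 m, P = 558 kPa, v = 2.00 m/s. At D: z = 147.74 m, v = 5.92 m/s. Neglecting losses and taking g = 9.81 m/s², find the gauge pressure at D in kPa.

Pressure head at U: ψ₁ = P₁/(ρg) = 558×1000 / (1000 × 9.81) = 56.88 m.
Velocity heads: v₁²/2g = 2.00²/19.62 = 0.204 m; v₂²/2g = 5.92²/19.62 = 1.786 m.
Total head H = z₁ + ψ₁ + v₁²/2g = 146.88 + 56.88 + 0.204 = 203.96 m.
ψ₂ = H − z₂ − v₂²/2g = 203.96 − 147.74 − 1.786 = 54.43 m.
P₂ = ρgψ₂ = 1000 × 9.81 × 54.43 ≈ 534 kPa.

P₂ ≈ 534 kPa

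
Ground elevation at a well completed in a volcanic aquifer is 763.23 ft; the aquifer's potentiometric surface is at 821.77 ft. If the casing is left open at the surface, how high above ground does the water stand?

≈ 58.54 ft above ground

Water rises to the potentiometric surface, so the rise above ground = 821.77 − 763.23 = 58.54 ft.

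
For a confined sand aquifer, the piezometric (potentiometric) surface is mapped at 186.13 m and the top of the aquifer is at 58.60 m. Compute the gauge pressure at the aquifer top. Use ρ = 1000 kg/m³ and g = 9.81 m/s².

P ≈ 1250 kPa

Pressure head at the aquifer top: ψ = h − z = 186.13 − 58.60 = 127.53 m.
P = ρgψ = 1000 × 9.81 × 127.53 = 1251069 Pa ≈ 1250 kPa.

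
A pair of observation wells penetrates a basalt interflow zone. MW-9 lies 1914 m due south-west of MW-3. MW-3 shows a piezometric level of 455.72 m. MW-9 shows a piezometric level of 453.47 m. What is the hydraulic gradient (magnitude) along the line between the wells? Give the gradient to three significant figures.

i ≈ 0.00118

Total head at MW-3: h = 455.72 m (water level in the piezometer is the total head).
Total head at MW-9: h = 453.47 m (water level in the piezometer is the total head).
Head difference: h(MW-3) − h(MW-9) = 455.72 − 453.47 = 2.25 m.
Hydraulic gradient: i = |Δh| / L = 2.25 / 1914 = 0.00118.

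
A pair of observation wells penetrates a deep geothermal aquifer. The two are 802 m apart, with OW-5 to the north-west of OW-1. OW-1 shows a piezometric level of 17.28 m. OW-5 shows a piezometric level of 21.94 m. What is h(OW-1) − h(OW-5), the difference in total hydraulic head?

Total head at OW-1: h = 17.28 m (water level in the piezometer is the total head).
Total head at OW-5: h = 21.94 m (water level in the piezometer is the total head).
Head difference: h(OW-1) − h(OW-5) = 17.28 − 21.94 = -4.66 m.

Δh ≈ -4.66 m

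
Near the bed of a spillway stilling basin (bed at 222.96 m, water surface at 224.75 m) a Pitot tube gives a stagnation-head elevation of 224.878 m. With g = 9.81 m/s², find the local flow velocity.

v ≈ 1.58 m/s

Near the bed, under hydrostatic conditions, the piezometric head (z + ψ) equals the free-surface elevation, 224.75 m.
Velocity head = total − piezometric = 224.878 − 224.75 = 0.128 m.
v = √(2g·h_v) = √(2 × 9.81 × 0.128) = 1.58 m/s.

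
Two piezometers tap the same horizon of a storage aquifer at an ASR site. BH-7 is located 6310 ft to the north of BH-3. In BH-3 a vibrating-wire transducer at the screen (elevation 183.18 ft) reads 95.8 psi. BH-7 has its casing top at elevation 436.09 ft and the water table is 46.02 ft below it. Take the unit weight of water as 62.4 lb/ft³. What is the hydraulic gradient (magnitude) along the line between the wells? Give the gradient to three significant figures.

i ≈ 0.00225

Pressure head at BH-3: ψ = 144·P/γ = 144 × 95.8 / 62.4 = 221.08 ft.
Total head at BH-3: h = z + ψ = 183.18 + 221.08 = 404.26 ft.
Total head at BH-7: h = 436.09 − 46.02 = 390.07 ft.
Head difference: h(BH-3) − h(BH-7) = 404.26 − 390.07 = 14.19 ft.
Hydraulic gradient: i = |Δh| / L = 14.19 / 6310 = 0.00225.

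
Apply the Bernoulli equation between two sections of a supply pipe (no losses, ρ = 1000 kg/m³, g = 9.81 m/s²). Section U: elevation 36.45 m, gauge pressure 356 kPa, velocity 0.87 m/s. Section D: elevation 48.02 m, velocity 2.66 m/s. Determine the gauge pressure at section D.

P₂ ≈ 239 kPa

Pressure head at U: ψ₁ = P₁/(ρg) = 356×1000 / (1000 × 9.81) = 36.29 m.
Velocity heads: v₁²/2g = 0.87²/19.62 = 0.039 m; v₂²/2g = 2.66²/19.62 = 0.361 m.
Total head H = z₁ + ψ₁ + v₁²/2g = 36.45 + 36.29 + 0.039 = 72.78 m.
ψ₂ = H − z₂ − v₂²/2g = 72.78 − 48.02 − 0.361 = 24.40 m.
P₂ = ρgψ₂ = 1000 × 9.81 × 24.40 ≈ 239 kPa.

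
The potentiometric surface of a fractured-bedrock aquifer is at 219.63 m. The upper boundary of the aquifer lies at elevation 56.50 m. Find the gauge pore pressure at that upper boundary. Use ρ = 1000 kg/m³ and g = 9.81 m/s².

Pressure head at the aquifer top: ψ = h − z = 219.63 − 56.50 = 163.13 m.
P = ρgψ = 1000 × 9.81 × 163.13 = 1600305 Pa ≈ 1600 kPa.

P ≈ 1600 kPa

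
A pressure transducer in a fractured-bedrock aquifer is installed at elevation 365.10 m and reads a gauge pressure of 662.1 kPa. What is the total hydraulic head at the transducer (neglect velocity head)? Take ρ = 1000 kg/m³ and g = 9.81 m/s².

h ≈ 432.59 m

ψ = P/(ρg) = 662.1×1000 / (1000 × 9.81) = 67.49 m.
h = z + ψ = 365.10 + 67.49 = 432.59 m.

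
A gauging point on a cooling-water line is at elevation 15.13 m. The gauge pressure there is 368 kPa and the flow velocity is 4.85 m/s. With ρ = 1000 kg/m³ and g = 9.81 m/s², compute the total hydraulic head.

h ≈ 53.84 m

Pressure head ψ = P/(ρg) = 368×1000 / (1000 × 9.81) = 37.51 m.
Velocity head = v²/(2g) = 4.85² / (2 × 9.81) = 1.199 m.
h = z + ψ + v²/(2g) = 15.13 + 37.51 + 1.199 = 53.84 m.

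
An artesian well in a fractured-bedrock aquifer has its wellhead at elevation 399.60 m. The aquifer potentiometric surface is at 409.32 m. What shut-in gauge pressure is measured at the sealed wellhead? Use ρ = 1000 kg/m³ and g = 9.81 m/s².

Head above the cap: Δh = 409.32 − 399.60 = 9.72 m.
P = ρgΔh = 1000 × 9.81 × 9.72 = 95353 Pa ≈ 95.4 kPa.

P ≈ 95.4 kPa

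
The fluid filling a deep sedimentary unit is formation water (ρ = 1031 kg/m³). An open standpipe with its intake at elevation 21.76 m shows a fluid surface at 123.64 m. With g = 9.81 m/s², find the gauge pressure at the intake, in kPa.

P ≈ 1030 kPa

Pressure head ψ = h − z = 123.64 − 21.76 = 101.88 m.
P = ρgψ = 1031 × 9.81 × 101.88 = 1030426 Pa ≈ 1030 kPa.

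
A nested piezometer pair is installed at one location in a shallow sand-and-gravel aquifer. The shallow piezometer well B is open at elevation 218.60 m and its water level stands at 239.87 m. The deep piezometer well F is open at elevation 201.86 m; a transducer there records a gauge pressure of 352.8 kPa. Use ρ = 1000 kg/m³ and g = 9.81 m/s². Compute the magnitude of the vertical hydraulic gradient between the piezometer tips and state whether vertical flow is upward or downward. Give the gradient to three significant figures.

Total head at well B: h = 239.87 m (water level in the standpipe).
Pressure head at well F: ψ = P/(ρg) = 352.8×1000 / (1000 × 9.81) = 35.96 m.
Total head at well F: h = z + ψ = 201.86 + 35.96 = 237.82 m.
Δh = h(well B) − h(well F) = 239.87 − 237.82 = 2.05 m.
Vertical separation Δz = 218.60 − 201.86 = 16.74 m.
|i_v| = |Δh| / Δz = 2.05 / 16.74 = 0.122.
Head is higher in the shallow piezometer, so vertical flow is downward (recharge condition).

|i_v| ≈ 0.122; vertical flow is downward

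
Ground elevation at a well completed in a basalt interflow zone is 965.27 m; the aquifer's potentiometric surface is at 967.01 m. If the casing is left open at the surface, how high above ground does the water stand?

Water rises to the potentiometric surface, so the rise above ground = 967.01 − 965.27 = 1.74 m.

≈ 1.74 m above ground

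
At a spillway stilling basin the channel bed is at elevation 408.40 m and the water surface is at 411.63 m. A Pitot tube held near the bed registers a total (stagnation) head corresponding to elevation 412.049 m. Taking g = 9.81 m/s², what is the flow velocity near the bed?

v ≈ 2.87 m/s

Near the bed, under hydrostatic conditions, the piezometric head (z + ψ) equals the free-surface elevation, 411.63 m.
Velocity head = total − piezometric = 412.049 − 411.63 = 0.419 m.
v = √(2g·h_v) = √(2 × 9.81 × 0.419) = 2.87 m/s.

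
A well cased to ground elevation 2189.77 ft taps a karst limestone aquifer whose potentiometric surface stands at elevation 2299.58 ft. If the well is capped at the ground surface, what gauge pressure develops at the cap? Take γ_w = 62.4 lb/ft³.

Head above the cap: Δh = 2299.58 − 2189.77 = 109.81 ft.
P = γΔh/144 = 62.4 × 109.81 / 144 = 47.6 psi.

P ≈ 47.6 psi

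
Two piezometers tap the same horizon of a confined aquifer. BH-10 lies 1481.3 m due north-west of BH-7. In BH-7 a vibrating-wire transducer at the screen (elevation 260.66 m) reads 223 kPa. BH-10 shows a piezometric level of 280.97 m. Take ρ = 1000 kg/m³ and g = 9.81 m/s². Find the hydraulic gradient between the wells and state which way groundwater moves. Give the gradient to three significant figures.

Pressure head at BH-7: ψ = P/(ρg) = 223×1000 / (1000 × 9.81) = 22.73 m.
Total head at BH-7: h = z + ψ = 260.66 + 22.73 = 283.39 m.
Total head at BH-10: h = 280.97 m (water level in the piezometer is the total head).
Head difference: h(BH-7) − h(BH-10) = 283.39 − 280.97 = 2.42 m.
Hydraulic gradient: i = |Δh| / L = 2.42 / 1481.3 = 0.00163.
Flow is from higher to lower head: from BH-7 toward BH-10, i.e. toward the north-west.

i ≈ 0.00163; groundwater flows toward the north-west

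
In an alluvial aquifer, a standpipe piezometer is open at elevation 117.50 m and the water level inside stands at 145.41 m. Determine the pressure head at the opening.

Total head h = 145.41 m (the water-surface elevation in the piezometer).
Pressure head ψ = h − z = 145.41 − 117.50 = 27.91 m.

ψ ≈ 27.91 m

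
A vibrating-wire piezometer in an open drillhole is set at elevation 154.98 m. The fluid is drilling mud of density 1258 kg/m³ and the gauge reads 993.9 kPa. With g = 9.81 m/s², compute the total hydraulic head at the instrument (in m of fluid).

h ≈ 235.52 m

ψ = P/(ρg) = 993.9×1000 / (1258 × 9.81) = 80.54 m.
h = z + ψ = 154.98 + 80.54 = 235.52 m.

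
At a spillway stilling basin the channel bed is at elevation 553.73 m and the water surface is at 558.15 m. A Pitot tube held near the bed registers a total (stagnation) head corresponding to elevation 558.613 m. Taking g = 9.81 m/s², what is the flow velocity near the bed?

v ≈ 3.01 m/s

Near the bed, under hydrostatic conditions, the piezometric head (z + ψ) equals the free-surface elevation, 558.15 m.
Velocity head = total − piezometric = 558.613 − 558.15 = 0.463 m.
v = √(2g·h_v) = √(2 × 9.81 × 0.463) = 3.01 m/s.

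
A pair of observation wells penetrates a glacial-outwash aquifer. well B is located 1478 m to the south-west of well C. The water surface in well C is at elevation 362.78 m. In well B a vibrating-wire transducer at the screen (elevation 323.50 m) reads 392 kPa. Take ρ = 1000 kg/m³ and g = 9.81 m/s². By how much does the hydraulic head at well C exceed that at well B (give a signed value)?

Δh ≈ -0.68 m

Total head at well C: h = 362.78 m (water level in the piezometer is the total head).
Pressure head at well B: ψ = P/(ρg) = 392×1000 / (1000 × 9.81) = 39.96 m.
Total head at well B: h = z + ψ = 323.50 + 39.96 = 363.46 m.
Head difference: h(well C) − h(well B) = 362.78 − 363.46 = -0.68 m.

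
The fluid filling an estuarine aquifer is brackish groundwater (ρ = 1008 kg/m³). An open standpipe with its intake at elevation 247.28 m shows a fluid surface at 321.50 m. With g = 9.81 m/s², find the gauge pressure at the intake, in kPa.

P ≈ 734 kPa

Pressure head ψ = h − z = 321.50 − 247.28 = 74.22 m.
P = ρgψ = 1008 × 9.81 × 74.22 = 733923 Pa ≈ 734 kPa.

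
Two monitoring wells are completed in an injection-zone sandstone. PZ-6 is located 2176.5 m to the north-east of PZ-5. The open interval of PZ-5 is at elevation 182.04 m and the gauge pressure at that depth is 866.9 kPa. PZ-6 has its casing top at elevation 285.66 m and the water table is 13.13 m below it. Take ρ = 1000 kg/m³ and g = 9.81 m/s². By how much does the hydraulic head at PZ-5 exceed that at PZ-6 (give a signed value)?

Pressure head at PZ-5: ψ = P/(ρg) = 866.9×1000 / (1000 × 9.81) = 88.37 m.
Total head at PZ-5: h = z + ψ = 182.04 + 88.37 = 270.41 m.
Total head at PZ-6: h = 285.66 − 13.13 = 272.53 m.
Head difference: h(PZ-5) − h(PZ-6) = 270.41 − 272.53 = -2.12 m.

Δh ≈ -2.12 m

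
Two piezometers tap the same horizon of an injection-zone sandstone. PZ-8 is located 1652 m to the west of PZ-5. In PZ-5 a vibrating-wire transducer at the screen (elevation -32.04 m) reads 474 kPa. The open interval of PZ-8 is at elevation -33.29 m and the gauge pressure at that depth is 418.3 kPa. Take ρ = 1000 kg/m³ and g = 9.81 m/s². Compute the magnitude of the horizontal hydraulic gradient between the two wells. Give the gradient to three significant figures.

Pressure head at PZ-5: ψ = P/(ρg) = 474×1000 / (1000 × 9.81) = 48.32 m.
Total head at PZ-5: h = z + ψ = -32.04 + 48.32 = 16.28 m.
Pressure head at PZ-8: ψ = P/(ρg) = 418.3×1000 / (1000 × 9.81) = 42.64 m.
Total head at PZ-8: h = z + ψ = -33.29 + 42.64 = 9.35 m.
Head difference: h(PZ-5) − h(PZ-8) = 16.28 − 9.35 = 6.93 m.
Hydraulic gradient: i = |Δh| / L = 6.93 / 1652 = 0.00419.

i ≈ 0.00419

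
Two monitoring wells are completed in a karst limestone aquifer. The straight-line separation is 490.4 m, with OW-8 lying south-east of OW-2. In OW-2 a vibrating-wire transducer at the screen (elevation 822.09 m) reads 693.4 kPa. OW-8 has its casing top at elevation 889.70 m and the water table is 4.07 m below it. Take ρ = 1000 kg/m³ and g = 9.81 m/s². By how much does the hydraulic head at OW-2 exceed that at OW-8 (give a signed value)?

Pressure head at OW-2: ψ = P/(ρg) = 693.4×1000 / (1000 × 9.81) = 70.68 m.
Total head at OW-2: h = z + ψ = 822.09 + 70.68 = 892.77 m.
Total head at OW-8: h = 889.70 − 4.07 = 885.63 m.
Head difference: h(OW-2) − h(OW-8) = 892.77 − 885.63 = 7.14 m.

Δh ≈ 7.14 m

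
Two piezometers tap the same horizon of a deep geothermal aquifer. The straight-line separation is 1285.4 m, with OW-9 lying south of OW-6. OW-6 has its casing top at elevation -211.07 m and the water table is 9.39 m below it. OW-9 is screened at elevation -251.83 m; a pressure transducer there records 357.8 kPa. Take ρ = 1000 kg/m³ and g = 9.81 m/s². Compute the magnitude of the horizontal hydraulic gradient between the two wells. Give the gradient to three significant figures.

i ≈ 0.00397

Total head at OW-6: h = -211.07 − 9.39 = -220.46 m.
Pressure head at OW-9: ψ = P/(ρg) = 357.8×1000 / (1000 × 9.81) = 36.47 m.
Total head at OW-9: h = z + ψ = -251.83 + 36.47 = -215.36 m.
Head difference: h(OW-6) − h(OW-9) = -220.46 − (-215.36) = -5.10 m.
Hydraulic gradient: i = |Δh| / L = 5.10 / 1285.4 = 0.00397.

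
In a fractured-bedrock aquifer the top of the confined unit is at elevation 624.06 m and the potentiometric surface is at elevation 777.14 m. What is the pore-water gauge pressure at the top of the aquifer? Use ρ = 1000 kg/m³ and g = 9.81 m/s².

Pressure head at the aquifer top: ψ = h − z = 777.14 − 624.06 = 153.08 m.
P = ρgψ = 1000 × 9.81 × 153.08 = 1501715 Pa ≈ 1500 kPa.

P ≈ 1500 kPa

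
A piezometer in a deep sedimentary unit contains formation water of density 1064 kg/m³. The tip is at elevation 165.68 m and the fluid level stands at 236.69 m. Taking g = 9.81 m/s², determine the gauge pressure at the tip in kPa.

Pressure head ψ = h − z = 236.69 − 165.68 = 71.01 m.
P = ρgψ = 1064 × 9.81 × 71.01 = 741191 Pa ≈ 741 kPa.

P ≈ 741 kPa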